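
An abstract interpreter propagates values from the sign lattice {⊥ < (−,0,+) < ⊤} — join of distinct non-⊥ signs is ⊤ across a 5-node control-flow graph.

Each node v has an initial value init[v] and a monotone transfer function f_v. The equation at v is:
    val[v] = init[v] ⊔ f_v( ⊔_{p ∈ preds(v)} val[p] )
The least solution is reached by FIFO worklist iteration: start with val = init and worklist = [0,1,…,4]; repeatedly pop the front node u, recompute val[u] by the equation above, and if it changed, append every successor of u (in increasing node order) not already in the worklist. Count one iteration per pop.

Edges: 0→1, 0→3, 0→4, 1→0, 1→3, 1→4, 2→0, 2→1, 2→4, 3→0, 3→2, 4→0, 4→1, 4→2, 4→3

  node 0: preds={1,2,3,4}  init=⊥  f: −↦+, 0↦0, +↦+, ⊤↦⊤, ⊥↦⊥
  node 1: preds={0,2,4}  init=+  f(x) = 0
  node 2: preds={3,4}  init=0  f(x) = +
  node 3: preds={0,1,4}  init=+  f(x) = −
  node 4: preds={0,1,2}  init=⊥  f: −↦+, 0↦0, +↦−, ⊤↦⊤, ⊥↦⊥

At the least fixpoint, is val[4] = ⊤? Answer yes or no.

Iteration log — 9 steps:
  step 1. node 0  ⊔preds=⊤  new=⊤  old=⊥  +wl: 
  step 2. node 1  ⊔preds=⊤  new=⊤  old=+  +wl: 0
  step 3. node 2  ⊔preds=+  new=⊤  old=0  +wl: 1
  step 4. node 3  ⊔preds=⊤  new=⊤  old=+  +wl: 2
  step 5. node 4  ⊔preds=⊤  new=⊤  old=⊥  +wl: 3
  step 6. node 0  ⊔preds=⊤  new=⊤  stable
  step 7. node 1  ⊔preds=⊤  new=⊤  stable
  step 8. node 2  ⊔preds=⊤  new=⊤  stable
  step 9. node 3  ⊔preds=⊤  new=⊤  stable

Least fixpoint reached:
  node 0: ⊤
  node 1: ⊤
  node 2: ⊤
  node 3: ⊤
  node 4: ⊤

yes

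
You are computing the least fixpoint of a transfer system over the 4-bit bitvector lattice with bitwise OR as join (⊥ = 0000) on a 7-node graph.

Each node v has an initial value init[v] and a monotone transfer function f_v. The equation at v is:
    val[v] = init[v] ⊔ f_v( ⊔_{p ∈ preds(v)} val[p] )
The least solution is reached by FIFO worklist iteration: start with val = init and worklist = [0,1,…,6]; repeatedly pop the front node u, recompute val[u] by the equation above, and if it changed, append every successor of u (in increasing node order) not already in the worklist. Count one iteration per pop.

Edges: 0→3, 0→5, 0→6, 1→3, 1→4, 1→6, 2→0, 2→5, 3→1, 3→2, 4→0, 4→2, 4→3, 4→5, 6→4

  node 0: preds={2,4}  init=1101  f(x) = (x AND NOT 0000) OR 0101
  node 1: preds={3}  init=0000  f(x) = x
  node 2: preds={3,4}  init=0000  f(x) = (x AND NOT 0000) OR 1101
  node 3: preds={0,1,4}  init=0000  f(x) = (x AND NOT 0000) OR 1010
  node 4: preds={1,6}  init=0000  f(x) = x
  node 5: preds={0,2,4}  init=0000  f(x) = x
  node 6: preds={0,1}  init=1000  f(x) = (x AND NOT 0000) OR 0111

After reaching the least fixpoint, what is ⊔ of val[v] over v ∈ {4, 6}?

1111

Worklist (18 pops):
  #1 pop 0: in=0000 → 1101 (no change)
  #2 pop 1: in=0000 → 0000 (no change)
  #3 pop 2: in=0000 → 1101 (was 0000); enqueue [0]
  #4 pop 3: in=1101 → 1111 (was 0000); enqueue [1,2]
  #5 pop 4: in=1000 → 1000 (was 0000); enqueue [3]
  #6 pop 5: in=1101 → 1101 (was 0000); enqueue []
  #7 pop 6: in=1101 → 1111 (was 1000); enqueue [4]
  #8 pop 0: in=1101 → 1101 (no change)
  #9 pop 1: in=1111 → 1111 (was 0000); enqueue [6]
  #10 pop 2: in=1111 → 1111 (was 1101); enqueue [0,5]
  #11 pop 3: in=1111 → 1111 (no change)
  #12 pop 4: in=1111 → 1111 (was 1000); enqueue [2,3]
  #13 pop 6: in=1111 → 1111 (no change)
  #14 pop 0: in=1111 → 1111 (was 1101); enqueue [6]
  #15 pop 5: in=1111 → 1111 (was 1101); enqueue []
  #16 pop 2: in=1111 → 1111 (no change)
  #17 pop 3: in=1111 → 1111 (no change)
  #18 pop 6: in=1111 → 1111 (no change)

Fixpoint:
  val[0] = 1111
  val[1] = 1111
  val[2] = 1111
  val[3] = 1111
  val[4] = 1111
  val[5] = 1111
  val[6] = 1111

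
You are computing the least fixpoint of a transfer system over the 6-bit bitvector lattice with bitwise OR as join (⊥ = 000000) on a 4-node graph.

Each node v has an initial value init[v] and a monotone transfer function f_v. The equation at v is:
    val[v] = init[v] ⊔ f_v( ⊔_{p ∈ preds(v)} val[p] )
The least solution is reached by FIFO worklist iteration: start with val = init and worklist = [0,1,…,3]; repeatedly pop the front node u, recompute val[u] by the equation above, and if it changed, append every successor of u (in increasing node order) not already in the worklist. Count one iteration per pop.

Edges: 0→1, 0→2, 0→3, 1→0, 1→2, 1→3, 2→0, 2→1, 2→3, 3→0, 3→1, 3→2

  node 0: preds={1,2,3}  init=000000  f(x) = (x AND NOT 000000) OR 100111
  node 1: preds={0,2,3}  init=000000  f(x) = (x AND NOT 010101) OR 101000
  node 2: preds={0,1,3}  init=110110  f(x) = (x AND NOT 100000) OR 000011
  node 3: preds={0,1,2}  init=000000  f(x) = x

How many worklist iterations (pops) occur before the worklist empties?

8

Trace (8 dequeues):
  [1] u=0 | in 110110 | out 110111 | prev 000000 | push {}
  [2] u=1 | in 110111 | out 101010 | prev 000000 | push {0}
  [3] u=2 | in 111111 | out 111111 | prev 110110 | push {1}
  [4] u=3 | in 111111 | out 111111 | prev 000000 | push {2}
  [5] u=0 | in 111111 | out 111111 | prev 110111 | push {3}
  [6] u=1 | in 111111 | out 101010 | ==
  [7] u=2 | in 111111 | out 111111 | ==
  [8] u=3 | in 111111 | out 111111 | ==

Converged values:
  [0] 111111
  [1] 101010
  [2] 111111
  [3] 111111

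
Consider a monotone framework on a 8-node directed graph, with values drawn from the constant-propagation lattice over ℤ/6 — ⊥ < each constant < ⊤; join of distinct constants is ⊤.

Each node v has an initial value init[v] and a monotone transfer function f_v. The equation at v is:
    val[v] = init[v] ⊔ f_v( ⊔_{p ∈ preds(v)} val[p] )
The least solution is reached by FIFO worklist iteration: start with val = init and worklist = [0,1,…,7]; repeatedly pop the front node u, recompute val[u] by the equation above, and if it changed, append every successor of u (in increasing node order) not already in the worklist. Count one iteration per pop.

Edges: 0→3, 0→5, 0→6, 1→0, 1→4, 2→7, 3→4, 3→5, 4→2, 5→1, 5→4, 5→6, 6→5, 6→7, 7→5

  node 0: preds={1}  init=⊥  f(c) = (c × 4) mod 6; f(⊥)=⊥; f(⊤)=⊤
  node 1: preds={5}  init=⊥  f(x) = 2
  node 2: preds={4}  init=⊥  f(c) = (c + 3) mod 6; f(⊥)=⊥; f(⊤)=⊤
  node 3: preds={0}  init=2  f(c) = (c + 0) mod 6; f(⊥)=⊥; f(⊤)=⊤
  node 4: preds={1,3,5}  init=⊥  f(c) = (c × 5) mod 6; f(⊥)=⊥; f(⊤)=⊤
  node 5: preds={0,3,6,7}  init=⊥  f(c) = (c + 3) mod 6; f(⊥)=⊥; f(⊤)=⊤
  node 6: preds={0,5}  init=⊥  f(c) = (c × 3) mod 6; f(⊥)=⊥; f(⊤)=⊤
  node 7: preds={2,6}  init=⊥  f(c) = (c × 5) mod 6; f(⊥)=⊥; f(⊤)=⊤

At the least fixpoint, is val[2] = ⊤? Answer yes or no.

Worklist (21 pops):
  #1 pop 0: in=⊥ → ⊥ (no change)
  #2 pop 1: in=⊥ → 2 (was ⊥); enqueue [0]
  #3 pop 2: in=⊥ → ⊥ (no change)
  #4 pop 3: in=⊥ → 2 (no change)
  #5 pop 4: in=2 → 4 (was ⊥); enqueue [2]
  #6 pop 5: in=2 → 5 (was ⊥); enqueue [1,4]
  #7 pop 6: in=5 → 3 (was ⊥); enqueue [5]
  #8 pop 7: in=3 → 3 (was ⊥); enqueue []
  #9 pop 0: in=2 → 2 (was ⊥); enqueue [3,6]
  #10 pop 2: in=4 → 1 (was ⊥); enqueue [7]
  #11 pop 1: in=5 → 2 (no change)
  #12 pop 4: in=⊤ → ⊤ (was 4); enqueue [2]
  #13 pop 5: in=⊤ → ⊤ (was 5); enqueue [1,4]
  #14 pop 3: in=2 → 2 (no change)
  #15 pop 6: in=⊤ → ⊤ (was 3); enqueue [5]
  #16 pop 7: in=⊤ → ⊤ (was 3); enqueue []
  #17 pop 2: in=⊤ → ⊤ (was 1); enqueue [7]
  #18 pop 1: in=⊤ → 2 (no change)
  #19 pop 4: in=⊤ → ⊤ (no change)
  #20 pop 5: in=⊤ → ⊤ (no change)
  #21 pop 7: in=⊤ → ⊤ (no change)

Fixpoint:
  val[0] = 2
  val[1] = 2
  val[2] = ⊤
  val[3] = 2
  val[4] = ⊤
  val[5] = ⊤
  val[6] = ⊤
  val[7] = ⊤

yes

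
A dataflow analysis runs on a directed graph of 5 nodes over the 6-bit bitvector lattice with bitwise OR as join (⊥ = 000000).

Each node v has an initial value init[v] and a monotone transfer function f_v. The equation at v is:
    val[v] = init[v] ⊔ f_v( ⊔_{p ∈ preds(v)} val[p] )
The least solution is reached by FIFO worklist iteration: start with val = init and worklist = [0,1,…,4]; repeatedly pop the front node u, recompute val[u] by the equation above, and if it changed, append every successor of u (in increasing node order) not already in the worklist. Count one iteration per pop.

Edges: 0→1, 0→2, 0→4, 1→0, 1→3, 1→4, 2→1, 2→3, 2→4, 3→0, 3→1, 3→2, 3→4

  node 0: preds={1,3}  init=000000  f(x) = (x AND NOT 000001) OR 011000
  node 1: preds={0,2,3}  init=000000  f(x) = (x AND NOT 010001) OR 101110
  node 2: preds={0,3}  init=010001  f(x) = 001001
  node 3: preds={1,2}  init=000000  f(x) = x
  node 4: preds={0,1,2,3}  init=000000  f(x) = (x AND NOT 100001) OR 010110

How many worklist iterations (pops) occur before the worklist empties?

9

Iteration log — 9 steps:
  step 1. node 0  ⊔preds=000000  new=011000  old=000000  +wl: 
  step 2. node 1  ⊔preds=011001  new=101110  old=000000  +wl: 0
  step 3. node 2  ⊔preds=011000  new=011001  old=010001  +wl: 1
  step 4. node 3  ⊔preds=111111  new=111111  old=000000  +wl: 2
  step 5. node 4  ⊔preds=111111  new=011110  old=000000  +wl: 
  step 6. node 0  ⊔preds=111111  new=111110  old=011000  +wl: 4
  step 7. node 1  ⊔preds=111111  new=101110  stable
  step 8. node 2  ⊔preds=111111  new=011001  stable
  step 9. node 4  ⊔preds=111111  new=011110  stable

Least fixpoint reached:
  node 0: 111110
  node 1: 101110
  node 2: 011001
  node 3: 111111
  node 4: 011110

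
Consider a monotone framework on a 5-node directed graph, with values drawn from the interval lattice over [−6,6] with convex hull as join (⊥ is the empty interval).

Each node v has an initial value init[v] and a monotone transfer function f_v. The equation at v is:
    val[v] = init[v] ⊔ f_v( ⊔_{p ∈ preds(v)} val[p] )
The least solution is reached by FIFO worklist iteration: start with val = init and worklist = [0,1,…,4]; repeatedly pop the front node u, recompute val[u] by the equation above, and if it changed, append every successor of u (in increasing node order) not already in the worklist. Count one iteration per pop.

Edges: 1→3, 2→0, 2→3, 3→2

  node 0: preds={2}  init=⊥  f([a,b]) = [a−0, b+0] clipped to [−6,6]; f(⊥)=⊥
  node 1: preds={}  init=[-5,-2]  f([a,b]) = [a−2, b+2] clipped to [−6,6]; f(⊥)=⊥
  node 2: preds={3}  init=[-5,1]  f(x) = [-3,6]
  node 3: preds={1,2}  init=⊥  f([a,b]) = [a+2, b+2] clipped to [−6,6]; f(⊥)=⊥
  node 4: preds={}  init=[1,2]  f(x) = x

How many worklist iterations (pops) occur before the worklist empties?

Worklist (7 pops):
  #1 pop 0: in=[-5,1] → [-5,1] (was ⊥); enqueue []
  #2 pop 1: in=⊥ → [-5,-2] (no change)
  #3 pop 2: in=⊥ → [-5,6] (was [-5,1]); enqueue [0]
  #4 pop 3: in=[-5,6] → [-3,6] (was ⊥); enqueue [2]
  #5 pop 4: in=⊥ → [1,2] (no change)
  #6 pop 0: in=[-5,6] → [-5,6] (was [-5,1]); enqueue []
  #7 pop 2: in=[-3,6] → [-5,6] (no change)

Fixpoint:
  val[0] = [-5,6]
  val[1] = [-5,-2]
  val[2] = [-5,6]
  val[3] = [-3,6]
  val[4] = [1,2]

7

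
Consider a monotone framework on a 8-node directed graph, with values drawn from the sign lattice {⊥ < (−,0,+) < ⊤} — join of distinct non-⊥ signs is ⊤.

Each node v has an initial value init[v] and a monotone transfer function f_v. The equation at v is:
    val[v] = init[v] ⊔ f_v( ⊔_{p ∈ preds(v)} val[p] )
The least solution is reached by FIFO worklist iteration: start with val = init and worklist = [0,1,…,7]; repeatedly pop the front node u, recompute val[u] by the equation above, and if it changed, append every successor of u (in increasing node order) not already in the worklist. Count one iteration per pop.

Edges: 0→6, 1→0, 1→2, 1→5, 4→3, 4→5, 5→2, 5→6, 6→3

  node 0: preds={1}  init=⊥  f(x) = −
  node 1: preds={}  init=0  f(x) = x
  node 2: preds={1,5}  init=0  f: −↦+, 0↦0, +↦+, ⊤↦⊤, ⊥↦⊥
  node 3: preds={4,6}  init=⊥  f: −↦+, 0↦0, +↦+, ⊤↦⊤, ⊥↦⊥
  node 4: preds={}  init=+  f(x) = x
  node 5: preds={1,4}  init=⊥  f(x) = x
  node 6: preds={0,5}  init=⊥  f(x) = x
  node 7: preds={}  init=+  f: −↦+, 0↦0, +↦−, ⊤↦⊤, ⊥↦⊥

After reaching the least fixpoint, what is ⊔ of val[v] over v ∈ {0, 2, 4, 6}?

Trace (10 dequeues):
  [1] u=0 | in 0 | out − | prev ⊥ | push {}
  [2] u=1 | in ⊥ | out 0 | ==
  [3] u=2 | in 0 | out 0 | ==
  [4] u=3 | in + | out + | prev ⊥ | push {}
  [5] u=4 | in ⊥ | out + | ==
  [6] u=5 | in ⊤ | out ⊤ | prev ⊥ | push {2}
  [7] u=6 | in ⊤ | out ⊤ | prev ⊥ | push {3}
  [8] u=7 | in ⊥ | out + | ==
  [9] u=2 | in ⊤ | out ⊤ | prev 0 | push {}
  [10] u=3 | in ⊤ | out ⊤ | prev + | push {}

Converged values:
  [0] −
  [1] 0
  [2] ⊤
  [3] ⊤
  [4] +
  [5] ⊤
  [6] ⊤
  [7] +

⊤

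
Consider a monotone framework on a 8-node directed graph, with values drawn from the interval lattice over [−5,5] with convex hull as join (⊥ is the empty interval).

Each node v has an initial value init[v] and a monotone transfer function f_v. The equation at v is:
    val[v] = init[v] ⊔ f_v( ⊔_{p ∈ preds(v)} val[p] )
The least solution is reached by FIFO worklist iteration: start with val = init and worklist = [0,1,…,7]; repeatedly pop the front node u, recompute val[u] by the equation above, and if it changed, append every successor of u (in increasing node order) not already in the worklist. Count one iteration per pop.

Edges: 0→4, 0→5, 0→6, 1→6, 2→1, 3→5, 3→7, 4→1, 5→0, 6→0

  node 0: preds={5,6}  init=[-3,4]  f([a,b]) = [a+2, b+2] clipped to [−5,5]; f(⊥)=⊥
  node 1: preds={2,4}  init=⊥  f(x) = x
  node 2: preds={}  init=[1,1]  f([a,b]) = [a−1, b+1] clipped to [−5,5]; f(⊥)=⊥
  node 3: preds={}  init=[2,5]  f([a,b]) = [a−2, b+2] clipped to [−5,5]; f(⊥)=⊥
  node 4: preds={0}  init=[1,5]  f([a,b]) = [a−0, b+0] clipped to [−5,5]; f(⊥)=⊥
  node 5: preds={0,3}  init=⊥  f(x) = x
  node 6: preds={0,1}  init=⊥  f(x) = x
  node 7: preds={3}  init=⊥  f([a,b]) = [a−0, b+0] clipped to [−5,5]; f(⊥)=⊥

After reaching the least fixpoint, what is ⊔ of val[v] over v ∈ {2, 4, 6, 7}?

[-3,5]

Iteration log — 13 steps:
  step 1. node 0  ⊔preds=⊥  new=[-3,4]  stable
  step 2. node 1  ⊔preds=[1,5]  new=[1,5]  old=⊥  +wl: 
  step 3. node 2  ⊔preds=⊥  new=[1,1]  stable
  step 4. node 3  ⊔preds=⊥  new=[2,5]  stable
  step 5. node 4  ⊔preds=[-3,4]  new=[-3,5]  old=[1,5]  +wl: 1
  step 6. node 5  ⊔preds=[-3,5]  new=[-3,5]  old=⊥  +wl: 0
  step 7. node 6  ⊔preds=[-3,5]  new=[-3,5]  old=⊥  +wl: 
  step 8. node 7  ⊔preds=[2,5]  new=[2,5]  old=⊥  +wl: 
  step 9. node 1  ⊔preds=[-3,5]  new=[-3,5]  old=[1,5]  +wl: 6
  step 10. node 0  ⊔preds=[-3,5]  new=[-3,5]  old=[-3,4]  +wl: 4,5
  step 11. node 6  ⊔preds=[-3,5]  new=[-3,5]  stable
  step 12. node 4  ⊔preds=[-3,5]  new=[-3,5]  stable
  step 13. node 5  ⊔preds=[-3,5]  new=[-3,5]  stable

Least fixpoint reached:
  node 0: [-3,5]
  node 1: [-3,5]
  node 2: [1,1]
  node 3: [2,5]
  node 4: [-3,5]
  node 5: [-3,5]
  node 6: [-3,5]
  node 7: [2,5]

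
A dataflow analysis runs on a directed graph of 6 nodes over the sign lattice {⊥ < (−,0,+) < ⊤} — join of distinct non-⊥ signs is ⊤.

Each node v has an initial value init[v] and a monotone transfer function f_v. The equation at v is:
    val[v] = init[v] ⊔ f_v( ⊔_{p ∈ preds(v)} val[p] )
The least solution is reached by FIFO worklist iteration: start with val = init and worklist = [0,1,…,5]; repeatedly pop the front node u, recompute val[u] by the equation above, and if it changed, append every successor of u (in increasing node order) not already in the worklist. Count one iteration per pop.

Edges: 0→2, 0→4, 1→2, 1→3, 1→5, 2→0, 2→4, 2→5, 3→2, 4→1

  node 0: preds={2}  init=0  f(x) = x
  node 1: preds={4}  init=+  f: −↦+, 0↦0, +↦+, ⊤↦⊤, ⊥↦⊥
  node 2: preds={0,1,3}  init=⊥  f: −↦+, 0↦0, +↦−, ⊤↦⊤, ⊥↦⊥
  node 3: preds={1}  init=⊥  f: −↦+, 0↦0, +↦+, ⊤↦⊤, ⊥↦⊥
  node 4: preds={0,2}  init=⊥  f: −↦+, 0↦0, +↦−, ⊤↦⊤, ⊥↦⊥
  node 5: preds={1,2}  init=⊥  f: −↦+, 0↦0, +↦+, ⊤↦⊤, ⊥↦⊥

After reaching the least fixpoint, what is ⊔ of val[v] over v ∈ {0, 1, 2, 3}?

Iteration log — 14 steps:
  step 1. node 0  ⊔preds=⊥  new=0  stable
  step 2. node 1  ⊔preds=⊥  new=+  stable
  step 3. node 2  ⊔preds=⊤  new=⊤  old=⊥  +wl: 0
  step 4. node 3  ⊔preds=+  new=+  old=⊥  +wl: 2
  step 5. node 4  ⊔preds=⊤  new=⊤  old=⊥  +wl: 1
  step 6. node 5  ⊔preds=⊤  new=⊤  old=⊥  +wl: 
  step 7. node 0  ⊔preds=⊤  new=⊤  old=0  +wl: 4
  step 8. node 2  ⊔preds=⊤  new=⊤  stable
  step 9. node 1  ⊔preds=⊤  new=⊤  old=+  +wl: 2,3,5
  step 10. node 4  ⊔preds=⊤  new=⊤  stable
  step 11. node 2  ⊔preds=⊤  new=⊤  stable
  step 12. node 3  ⊔preds=⊤  new=⊤  old=+  +wl: 2
  step 13. node 5  ⊔preds=⊤  new=⊤  stable
  step 14. node 2  ⊔preds=⊤  new=⊤  stable

Least fixpoint reached:
  node 0: ⊤
  node 1: ⊤
  node 2: ⊤
  node 3: ⊤
  node 4: ⊤
  node 5: ⊤

⊤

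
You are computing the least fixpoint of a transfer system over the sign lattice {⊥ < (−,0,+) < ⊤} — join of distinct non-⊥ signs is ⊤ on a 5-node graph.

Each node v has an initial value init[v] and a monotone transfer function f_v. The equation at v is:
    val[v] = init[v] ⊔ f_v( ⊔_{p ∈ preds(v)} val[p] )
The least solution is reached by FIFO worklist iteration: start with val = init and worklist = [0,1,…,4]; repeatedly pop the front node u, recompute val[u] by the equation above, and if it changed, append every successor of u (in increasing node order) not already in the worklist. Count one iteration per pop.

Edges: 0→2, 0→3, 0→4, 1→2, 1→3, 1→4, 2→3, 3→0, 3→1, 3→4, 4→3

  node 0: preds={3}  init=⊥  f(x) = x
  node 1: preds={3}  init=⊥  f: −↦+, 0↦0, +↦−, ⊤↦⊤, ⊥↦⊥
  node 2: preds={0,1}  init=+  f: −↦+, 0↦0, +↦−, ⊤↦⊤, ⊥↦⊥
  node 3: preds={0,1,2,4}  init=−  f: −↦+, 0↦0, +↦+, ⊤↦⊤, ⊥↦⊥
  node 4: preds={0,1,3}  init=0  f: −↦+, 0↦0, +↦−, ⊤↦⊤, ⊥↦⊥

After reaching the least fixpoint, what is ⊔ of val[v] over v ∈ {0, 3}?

Worklist (10 pops):
  #1 pop 0: in=− → − (was ⊥); enqueue []
  #2 pop 1: in=− → + (was ⊥); enqueue []
  #3 pop 2: in=⊤ → ⊤ (was +); enqueue []
  #4 pop 3: in=⊤ → ⊤ (was −); enqueue [0,1]
  #5 pop 4: in=⊤ → ⊤ (was 0); enqueue [3]
  #6 pop 0: in=⊤ → ⊤ (was −); enqueue [2,4]
  #7 pop 1: in=⊤ → ⊤ (was +); enqueue []
  #8 pop 3: in=⊤ → ⊤ (no change)
  #9 pop 2: in=⊤ → ⊤ (no change)
  #10 pop 4: in=⊤ → ⊤ (no change)

Fixpoint:
  val[0] = ⊤
  val[1] = ⊤
  val[2] = ⊤
  val[3] = ⊤
  val[4] = ⊤

⊤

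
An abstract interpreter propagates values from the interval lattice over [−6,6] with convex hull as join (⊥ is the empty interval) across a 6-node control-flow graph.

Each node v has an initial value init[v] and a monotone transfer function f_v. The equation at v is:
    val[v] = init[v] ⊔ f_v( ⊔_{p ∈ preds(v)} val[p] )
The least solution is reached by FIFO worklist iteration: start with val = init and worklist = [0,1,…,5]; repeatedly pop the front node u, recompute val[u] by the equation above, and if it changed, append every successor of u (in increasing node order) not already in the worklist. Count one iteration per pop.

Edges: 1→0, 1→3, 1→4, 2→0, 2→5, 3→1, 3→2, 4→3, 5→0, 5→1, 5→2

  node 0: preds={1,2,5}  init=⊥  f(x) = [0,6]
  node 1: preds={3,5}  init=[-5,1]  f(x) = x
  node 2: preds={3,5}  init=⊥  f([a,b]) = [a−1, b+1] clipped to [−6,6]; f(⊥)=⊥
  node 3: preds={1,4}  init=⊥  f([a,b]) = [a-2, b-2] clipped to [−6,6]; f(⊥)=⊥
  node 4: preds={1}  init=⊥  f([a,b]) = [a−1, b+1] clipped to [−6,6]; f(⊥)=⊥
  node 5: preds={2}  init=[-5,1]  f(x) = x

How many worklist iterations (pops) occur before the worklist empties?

Trace (38 dequeues):
  [1] u=0 | in [-5,1] | out [0,6] | prev ⊥ | push {}
  [2] u=1 | in [-5,1] | out [-5,1] | ==
  [3] u=2 | in [-5,1] | out [-6,2] | prev ⊥ | push {0}
  [4] u=3 | in [-5,1] | out [-6,-1] | prev ⊥ | push {1,2}
  [5] u=4 | in [-5,1] | out [-6,2] | prev ⊥ | push {3}
  [6] u=5 | in [-6,2] | out [-6,2] | prev [-5,1] | push {}
  [7] u=0 | in [-6,2] | out [0,6] | ==
  [8] u=1 | in [-6,2] | out [-6,2] | prev [-5,1] | push {0,4}
  [9] u=2 | in [-6,2] | out [-6,3] | prev [-6,2] | push {5}
  [10] u=3 | in [-6,2] | out [-6,0] | prev [-6,-1] | push {1,2}
  [11] u=0 | in [-6,3] | out [0,6] | ==
  [12] u=4 | in [-6,2] | out [-6,3] | prev [-6,2] | push {3}
  [13] u=5 | in [-6,3] | out [-6,3] | prev [-6,2] | push {0}
  [14] u=1 | in [-6,3] | out [-6,3] | prev [-6,2] | push {4}
  [15] u=2 | in [-6,3] | out [-6,4] | prev [-6,3] | push {5}
  [16] u=3 | in [-6,3] | out [-6,1] | prev [-6,0] | push {1,2}
  [17] u=0 | in [-6,4] | out [0,6] | ==
  [18] u=4 | in [-6,3] | out [-6,4] | prev [-6,3] | push {3}
  [19] u=5 | in [-6,4] | out [-6,4] | prev [-6,3] | push {0}
  [20] u=1 | in [-6,4] | out [-6,4] | prev [-6,3] | push {4}
  [21] u=2 | in [-6,4] | out [-6,5] | prev [-6,4] | push {5}
  [22] u=3 | in [-6,4] | out [-6,2] | prev [-6,1] | push {1,2}
  [23] u=0 | in [-6,5] | out [0,6] | ==
  [24] u=4 | in [-6,4] | out [-6,5] | prev [-6,4] | push {3}
  [25] u=5 | in [-6,5] | out [-6,5] | prev [-6,4] | push {0}
  [26] u=1 | in [-6,5] | out [-6,5] | prev [-6,4] | push {4}
  [27] u=2 | in [-6,5] | out [-6,6] | prev [-6,5] | push {5}
  [28] u=3 | in [-6,5] | out [-6,3] | prev [-6,2] | push {1,2}
  [29] u=0 | in [-6,6] | out [0,6] | ==
  [30] u=4 | in [-6,5] | out [-6,6] | prev [-6,5] | push {3}
  [31] u=5 | in [-6,6] | out [-6,6] | prev [-6,5] | push {0}
  [32] u=1 | in [-6,6] | out [-6,6] | prev [-6,5] | push {4}
  [33] u=2 | in [-6,6] | out [-6,6] | ==
  [34] u=3 | in [-6,6] | out [-6,4] | prev [-6,3] | push {1,2}
  [35] u=0 | in [-6,6] | out [0,6] | ==
  [36] u=4 | in [-6,6] | out [-6,6] | ==
  [37] u=1 | in [-6,6] | out [-6,6] | ==
  [38] u=2 | in [-6,6] | out [-6,6] | ==

Converged values:
  [0] [0,6]
  [1] [-6,6]
  [2] [-6,6]
  [3] [-6,4]
  [4] [-6,6]
  [5] [-6,6]

38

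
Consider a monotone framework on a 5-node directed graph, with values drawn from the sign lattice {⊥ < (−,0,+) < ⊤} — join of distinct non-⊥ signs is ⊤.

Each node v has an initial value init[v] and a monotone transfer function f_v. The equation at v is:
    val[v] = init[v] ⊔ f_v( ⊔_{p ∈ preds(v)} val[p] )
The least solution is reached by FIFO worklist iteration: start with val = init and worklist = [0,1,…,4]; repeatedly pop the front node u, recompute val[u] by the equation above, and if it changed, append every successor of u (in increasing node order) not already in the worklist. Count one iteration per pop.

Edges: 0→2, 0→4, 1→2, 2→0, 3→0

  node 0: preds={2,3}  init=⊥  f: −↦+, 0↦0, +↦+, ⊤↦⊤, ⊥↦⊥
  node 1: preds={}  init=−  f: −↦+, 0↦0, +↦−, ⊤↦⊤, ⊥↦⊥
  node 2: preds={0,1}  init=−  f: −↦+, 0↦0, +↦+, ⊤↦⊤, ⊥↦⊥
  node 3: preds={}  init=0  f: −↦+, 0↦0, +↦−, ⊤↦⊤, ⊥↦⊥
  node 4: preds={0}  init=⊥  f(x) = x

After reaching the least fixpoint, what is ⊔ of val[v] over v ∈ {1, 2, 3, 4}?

⊤

Trace (6 dequeues):
  [1] u=0 | in ⊤ | out ⊤ | prev ⊥ | push {}
  [2] u=1 | in ⊥ | out − | ==
  [3] u=2 | in ⊤ | out ⊤ | prev − | push {0}
  [4] u=3 | in ⊥ | out 0 | ==
  [5] u=4 | in ⊤ | out ⊤ | prev ⊥ | push {}
  [6] u=0 | in ⊤ | out ⊤ | ==

Converged values:
  [0] ⊤
  [1] −
  [2] ⊤
  [3] 0
  [4] ⊤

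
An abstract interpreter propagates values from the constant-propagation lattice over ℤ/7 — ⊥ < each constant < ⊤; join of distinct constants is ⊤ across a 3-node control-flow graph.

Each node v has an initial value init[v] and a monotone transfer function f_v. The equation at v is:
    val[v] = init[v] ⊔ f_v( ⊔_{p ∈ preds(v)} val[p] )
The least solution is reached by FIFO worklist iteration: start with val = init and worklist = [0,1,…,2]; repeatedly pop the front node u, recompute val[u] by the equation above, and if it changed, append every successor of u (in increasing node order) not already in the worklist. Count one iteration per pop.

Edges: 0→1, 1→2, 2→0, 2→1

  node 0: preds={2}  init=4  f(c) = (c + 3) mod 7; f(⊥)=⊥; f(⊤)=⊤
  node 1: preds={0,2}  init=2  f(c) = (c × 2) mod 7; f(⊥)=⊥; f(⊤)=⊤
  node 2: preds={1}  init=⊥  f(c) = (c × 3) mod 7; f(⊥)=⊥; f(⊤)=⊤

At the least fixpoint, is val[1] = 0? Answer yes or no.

Iteration log — 5 steps:
  step 1. node 0  ⊔preds=⊥  new=4  stable
  step 2. node 1  ⊔preds=4  new=⊤  old=2  +wl: 
  step 3. node 2  ⊔preds=⊤  new=⊤  old=⊥  +wl: 0,1
  step 4. node 0  ⊔preds=⊤  new=⊤  old=4  +wl: 
  step 5. node 1  ⊔preds=⊤  new=⊤  stable

Least fixpoint reached:
  node 0: ⊤
  node 1: ⊤
  node 2: ⊤

no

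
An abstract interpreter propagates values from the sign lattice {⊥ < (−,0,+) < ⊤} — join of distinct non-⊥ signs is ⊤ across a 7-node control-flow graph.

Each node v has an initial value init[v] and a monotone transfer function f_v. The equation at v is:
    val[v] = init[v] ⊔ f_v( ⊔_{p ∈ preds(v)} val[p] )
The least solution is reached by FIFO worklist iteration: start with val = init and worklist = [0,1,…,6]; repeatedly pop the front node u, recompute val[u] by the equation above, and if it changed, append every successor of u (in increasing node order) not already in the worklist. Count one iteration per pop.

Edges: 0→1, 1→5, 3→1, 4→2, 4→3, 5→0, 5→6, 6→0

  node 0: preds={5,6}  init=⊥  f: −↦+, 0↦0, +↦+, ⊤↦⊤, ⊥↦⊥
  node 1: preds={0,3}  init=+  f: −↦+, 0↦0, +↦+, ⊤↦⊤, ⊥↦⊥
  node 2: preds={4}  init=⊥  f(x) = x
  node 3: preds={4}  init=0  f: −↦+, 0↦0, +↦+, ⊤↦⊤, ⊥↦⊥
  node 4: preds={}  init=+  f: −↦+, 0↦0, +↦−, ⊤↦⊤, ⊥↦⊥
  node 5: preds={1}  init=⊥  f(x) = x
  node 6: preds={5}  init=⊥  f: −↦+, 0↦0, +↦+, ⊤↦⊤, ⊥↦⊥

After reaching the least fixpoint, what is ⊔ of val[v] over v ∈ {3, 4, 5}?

⊤

Trace (10 dequeues):
  [1] u=0 | in ⊥ | out ⊥ | ==
  [2] u=1 | in 0 | out ⊤ | prev + | push {}
  [3] u=2 | in + | out + | prev ⊥ | push {}
  [4] u=3 | in + | out ⊤ | prev 0 | push {1}
  [5] u=4 | in ⊥ | out + | ==
  [6] u=5 | in ⊤ | out ⊤ | prev ⊥ | push {0}
  [7] u=6 | in ⊤ | out ⊤ | prev ⊥ | push {}
  [8] u=1 | in ⊤ | out ⊤ | ==
  [9] u=0 | in ⊤ | out ⊤ | prev ⊥ | push {1}
  [10] u=1 | in ⊤ | out ⊤ | ==

Converged values:
  [0] ⊤
  [1] ⊤
  [2] +
  [3] ⊤
  [4] +
  [5] ⊤
  [6] ⊤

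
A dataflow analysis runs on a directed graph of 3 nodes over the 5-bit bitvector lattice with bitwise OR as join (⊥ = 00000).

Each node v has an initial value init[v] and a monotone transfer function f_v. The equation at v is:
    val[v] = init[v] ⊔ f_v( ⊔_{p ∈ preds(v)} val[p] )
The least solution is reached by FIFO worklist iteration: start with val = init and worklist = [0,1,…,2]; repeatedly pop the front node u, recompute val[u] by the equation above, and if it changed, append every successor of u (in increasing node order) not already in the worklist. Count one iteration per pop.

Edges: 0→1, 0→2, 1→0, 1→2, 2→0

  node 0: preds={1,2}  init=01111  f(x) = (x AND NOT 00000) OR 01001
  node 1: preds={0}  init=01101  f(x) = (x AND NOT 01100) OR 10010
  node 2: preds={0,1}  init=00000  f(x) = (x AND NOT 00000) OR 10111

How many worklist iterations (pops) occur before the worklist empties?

6

Iteration log — 6 steps:
  step 1. node 0  ⊔preds=01101  new=01111  stable
  step 2. node 1  ⊔preds=01111  new=11111  old=01101  +wl: 0
  step 3. node 2  ⊔preds=11111  new=11111  old=00000  +wl: 
  step 4. node 0  ⊔preds=11111  new=11111  old=01111  +wl: 1,2
  step 5. node 1  ⊔preds=11111  new=11111  stable
  step 6. node 2  ⊔preds=11111  new=11111  stable

Least fixpoint reached:
  node 0: 11111
  node 1: 11111
  node 2: 11111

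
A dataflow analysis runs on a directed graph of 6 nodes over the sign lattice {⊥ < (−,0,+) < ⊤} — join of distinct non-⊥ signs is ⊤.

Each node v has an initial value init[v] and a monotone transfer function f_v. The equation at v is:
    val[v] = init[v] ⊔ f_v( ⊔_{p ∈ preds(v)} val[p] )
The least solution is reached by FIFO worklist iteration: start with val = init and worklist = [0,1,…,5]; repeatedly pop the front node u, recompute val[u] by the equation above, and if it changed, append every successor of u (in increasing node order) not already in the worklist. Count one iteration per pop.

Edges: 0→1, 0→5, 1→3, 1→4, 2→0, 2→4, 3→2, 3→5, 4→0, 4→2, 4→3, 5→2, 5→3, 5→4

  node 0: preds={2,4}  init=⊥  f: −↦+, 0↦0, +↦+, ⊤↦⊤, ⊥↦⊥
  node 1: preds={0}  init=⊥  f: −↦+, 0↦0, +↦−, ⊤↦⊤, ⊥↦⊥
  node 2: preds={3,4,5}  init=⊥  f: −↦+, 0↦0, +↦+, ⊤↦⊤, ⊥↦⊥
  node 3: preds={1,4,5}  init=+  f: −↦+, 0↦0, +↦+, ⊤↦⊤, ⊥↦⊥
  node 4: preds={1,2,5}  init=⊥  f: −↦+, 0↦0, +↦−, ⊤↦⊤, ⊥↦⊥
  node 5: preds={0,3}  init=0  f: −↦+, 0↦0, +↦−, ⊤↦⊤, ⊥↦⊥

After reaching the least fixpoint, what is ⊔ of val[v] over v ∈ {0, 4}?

Trace (14 dequeues):
  [1] u=0 | in ⊥ | out ⊥ | ==
  [2] u=1 | in ⊥ | out ⊥ | ==
  [3] u=2 | in ⊤ | out ⊤ | prev ⊥ | push {0}
  [4] u=3 | in 0 | out ⊤ | prev + | push {2}
  [5] u=4 | in ⊤ | out ⊤ | prev ⊥ | push {3}
  [6] u=5 | in ⊤ | out ⊤ | prev 0 | push {4}
  [7] u=0 | in ⊤ | out ⊤ | prev ⊥ | push {1,5}
  [8] u=2 | in ⊤ | out ⊤ | ==
  [9] u=3 | in ⊤ | out ⊤ | ==
  [10] u=4 | in ⊤ | out ⊤ | ==
  [11] u=1 | in ⊤ | out ⊤ | prev ⊥ | push {3,4}
  [12] u=5 | in ⊤ | out ⊤ | ==
  [13] u=3 | in ⊤ | out ⊤ | ==
  [14] u=4 | in ⊤ | out ⊤ | ==

Converged values:
  [0] ⊤
  [1] ⊤
  [2] ⊤
  [3] ⊤
  [4] ⊤
  [5] ⊤

⊤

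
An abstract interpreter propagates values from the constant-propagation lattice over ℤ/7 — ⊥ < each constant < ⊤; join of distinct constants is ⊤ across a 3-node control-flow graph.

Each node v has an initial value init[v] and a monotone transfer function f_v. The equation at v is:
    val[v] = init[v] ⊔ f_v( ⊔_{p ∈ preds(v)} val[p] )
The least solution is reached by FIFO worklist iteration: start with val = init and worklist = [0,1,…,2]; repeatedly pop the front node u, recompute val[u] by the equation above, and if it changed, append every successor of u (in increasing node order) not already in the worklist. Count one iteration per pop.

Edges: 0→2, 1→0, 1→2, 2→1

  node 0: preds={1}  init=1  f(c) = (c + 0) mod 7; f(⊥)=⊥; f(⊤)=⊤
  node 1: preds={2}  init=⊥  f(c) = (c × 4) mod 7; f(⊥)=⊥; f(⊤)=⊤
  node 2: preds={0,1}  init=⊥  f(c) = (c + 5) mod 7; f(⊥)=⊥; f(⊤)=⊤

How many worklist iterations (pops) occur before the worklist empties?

9

Worklist (9 pops):
  #1 pop 0: in=⊥ → 1 (no change)
  #2 pop 1: in=⊥ → ⊥ (no change)
  #3 pop 2: in=1 → 6 (was ⊥); enqueue [1]
  #4 pop 1: in=6 → 3 (was ⊥); enqueue [0,2]
  #5 pop 0: in=3 → ⊤ (was 1); enqueue []
  #6 pop 2: in=⊤ → ⊤ (was 6); enqueue [1]
  #7 pop 1: in=⊤ → ⊤ (was 3); enqueue [0,2]
  #8 pop 0: in=⊤ → ⊤ (no change)
  #9 pop 2: in=⊤ → ⊤ (no change)

Fixpoint:
  val[0] = ⊤
  val[1] = ⊤
  val[2] = ⊤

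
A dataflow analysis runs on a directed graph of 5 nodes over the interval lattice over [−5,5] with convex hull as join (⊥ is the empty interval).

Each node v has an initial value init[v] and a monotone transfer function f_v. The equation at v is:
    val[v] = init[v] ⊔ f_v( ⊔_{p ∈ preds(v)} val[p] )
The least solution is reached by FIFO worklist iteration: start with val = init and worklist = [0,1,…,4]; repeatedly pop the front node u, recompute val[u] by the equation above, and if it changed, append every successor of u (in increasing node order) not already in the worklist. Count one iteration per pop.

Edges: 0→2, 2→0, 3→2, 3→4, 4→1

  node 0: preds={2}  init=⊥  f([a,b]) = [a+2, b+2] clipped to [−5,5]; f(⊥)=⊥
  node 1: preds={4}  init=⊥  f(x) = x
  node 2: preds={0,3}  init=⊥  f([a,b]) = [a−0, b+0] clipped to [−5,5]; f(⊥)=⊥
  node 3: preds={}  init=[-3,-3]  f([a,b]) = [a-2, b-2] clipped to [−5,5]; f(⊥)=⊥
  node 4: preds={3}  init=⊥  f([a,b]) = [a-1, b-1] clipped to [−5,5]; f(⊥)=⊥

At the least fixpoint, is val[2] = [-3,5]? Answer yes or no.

yes

Iteration log — 15 steps:
  step 1. node 0  ⊔preds=⊥  new=⊥  stable
  step 2. node 1  ⊔preds=⊥  new=⊥  stable
  step 3. node 2  ⊔preds=[-3,-3]  new=[-3,-3]  old=⊥  +wl: 0
  step 4. node 3  ⊔preds=⊥  new=[-3,-3]  stable
  step 5. node 4  ⊔preds=[-3,-3]  new=[-4,-4]  old=⊥  +wl: 1
  step 6. node 0  ⊔preds=[-3,-3]  new=[-1,-1]  old=⊥  +wl: 2
  step 7. node 1  ⊔preds=[-4,-4]  new=[-4,-4]  old=⊥  +wl: 
  step 8. node 2  ⊔preds=[-3,-1]  new=[-3,-1]  old=[-3,-3]  +wl: 0
  step 9. node 0  ⊔preds=[-3,-1]  new=[-1,1]  old=[-1,-1]  +wl: 2
  step 10. node 2  ⊔preds=[-3,1]  new=[-3,1]  old=[-3,-1]  +wl: 0
  step 11. node 0  ⊔preds=[-3,1]  new=[-1,3]  old=[-1,1]  +wl: 2
  step 12. node 2  ⊔preds=[-3,3]  new=[-3,3]  old=[-3,1]  +wl: 0
  step 13. node 0  ⊔preds=[-3,3]  new=[-1,5]  old=[-1,3]  +wl: 2
  step 14. node 2  ⊔preds=[-3,5]  new=[-3,5]  old=[-3,3]  +wl: 0
  step 15. node 0  ⊔preds=[-3,5]  new=[-1,5]  stable

Least fixpoint reached:
  node 0: [-1,5]
  node 1: [-4,-4]
  node 2: [-3,5]
  node 3: [-3,-3]
  node 4: [-4,-4]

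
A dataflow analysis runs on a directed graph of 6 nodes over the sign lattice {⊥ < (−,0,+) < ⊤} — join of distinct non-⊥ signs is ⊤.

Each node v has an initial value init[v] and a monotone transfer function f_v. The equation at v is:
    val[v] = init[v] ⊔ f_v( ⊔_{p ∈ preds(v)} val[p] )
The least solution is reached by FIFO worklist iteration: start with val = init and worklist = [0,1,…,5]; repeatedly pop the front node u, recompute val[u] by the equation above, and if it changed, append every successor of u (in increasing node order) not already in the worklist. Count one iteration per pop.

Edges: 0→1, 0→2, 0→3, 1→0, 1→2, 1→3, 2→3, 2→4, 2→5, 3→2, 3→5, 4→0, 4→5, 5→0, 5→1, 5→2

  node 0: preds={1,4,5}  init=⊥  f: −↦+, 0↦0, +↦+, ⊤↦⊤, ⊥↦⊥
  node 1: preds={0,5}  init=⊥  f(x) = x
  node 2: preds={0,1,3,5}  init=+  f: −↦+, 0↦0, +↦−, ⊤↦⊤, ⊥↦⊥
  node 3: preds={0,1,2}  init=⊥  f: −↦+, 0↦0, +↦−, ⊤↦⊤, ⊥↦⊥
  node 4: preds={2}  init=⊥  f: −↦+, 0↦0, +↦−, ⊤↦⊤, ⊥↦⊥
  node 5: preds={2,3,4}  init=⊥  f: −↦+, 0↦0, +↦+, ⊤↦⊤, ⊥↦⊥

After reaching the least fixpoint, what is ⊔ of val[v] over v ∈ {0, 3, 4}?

⊤

Iteration log — 14 steps:
  step 1. node 0  ⊔preds=⊥  new=⊥  stable
  step 2. node 1  ⊔preds=⊥  new=⊥  stable
  step 3. node 2  ⊔preds=⊥  new=+  stable
  step 4. node 3  ⊔preds=+  new=−  old=⊥  +wl: 2
  step 5. node 4  ⊔preds=+  new=−  old=⊥  +wl: 0
  step 6. node 5  ⊔preds=⊤  new=⊤  old=⊥  +wl: 1
  step 7. node 2  ⊔preds=⊤  new=⊤  old=+  +wl: 3,4,5
  step 8. node 0  ⊔preds=⊤  new=⊤  old=⊥  +wl: 2
  step 9. node 1  ⊔preds=⊤  new=⊤  old=⊥  +wl: 0
  step 10. node 3  ⊔preds=⊤  new=⊤  old=−  +wl: 
  step 11. node 4  ⊔preds=⊤  new=⊤  old=−  +wl: 
  step 12. node 5  ⊔preds=⊤  new=⊤  stable
  step 13. node 2  ⊔preds=⊤  new=⊤  stable
  step 14. node 0  ⊔preds=⊤  new=⊤  stable

Least fixpoint reached:
  node 0: ⊤
  node 1: ⊤
  node 2: ⊤
  node 3: ⊤
  node 4: ⊤
  node 5: ⊤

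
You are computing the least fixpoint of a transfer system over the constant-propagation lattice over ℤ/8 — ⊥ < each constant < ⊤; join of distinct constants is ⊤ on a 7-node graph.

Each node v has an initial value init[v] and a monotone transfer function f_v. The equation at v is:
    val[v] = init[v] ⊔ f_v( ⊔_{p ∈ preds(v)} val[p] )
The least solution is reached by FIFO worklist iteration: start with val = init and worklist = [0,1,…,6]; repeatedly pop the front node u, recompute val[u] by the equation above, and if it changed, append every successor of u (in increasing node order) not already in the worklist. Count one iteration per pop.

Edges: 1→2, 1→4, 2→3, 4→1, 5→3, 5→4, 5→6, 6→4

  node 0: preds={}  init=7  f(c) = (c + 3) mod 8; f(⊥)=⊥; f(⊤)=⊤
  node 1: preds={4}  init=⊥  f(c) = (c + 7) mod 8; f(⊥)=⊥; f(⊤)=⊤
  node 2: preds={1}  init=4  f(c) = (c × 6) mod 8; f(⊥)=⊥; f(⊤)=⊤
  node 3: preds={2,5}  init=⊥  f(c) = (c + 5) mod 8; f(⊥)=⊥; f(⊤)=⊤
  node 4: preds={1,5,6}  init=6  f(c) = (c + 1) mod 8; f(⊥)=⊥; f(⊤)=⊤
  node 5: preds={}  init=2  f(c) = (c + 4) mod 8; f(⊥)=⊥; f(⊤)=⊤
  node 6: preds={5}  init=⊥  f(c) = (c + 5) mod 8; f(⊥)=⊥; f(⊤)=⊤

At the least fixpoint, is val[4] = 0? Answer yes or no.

no

Worklist (10 pops):
  #1 pop 0: in=⊥ → 7 (no change)
  #2 pop 1: in=6 → 5 (was ⊥); enqueue []
  #3 pop 2: in=5 → ⊤ (was 4); enqueue []
  #4 pop 3: in=⊤ → ⊤ (was ⊥); enqueue []
  #5 pop 4: in=⊤ → ⊤ (was 6); enqueue [1]
  #6 pop 5: in=⊥ → 2 (no change)
  #7 pop 6: in=2 → 7 (was ⊥); enqueue [4]
  #8 pop 1: in=⊤ → ⊤ (was 5); enqueue [2]
  #9 pop 4: in=⊤ → ⊤ (no change)
  #10 pop 2: in=⊤ → ⊤ (no change)

Fixpoint:
  val[0] = 7
  val[1] = ⊤
  val[2] = ⊤
  val[3] = ⊤
  val[4] = ⊤
  val[5] = 2
  val[6] = 7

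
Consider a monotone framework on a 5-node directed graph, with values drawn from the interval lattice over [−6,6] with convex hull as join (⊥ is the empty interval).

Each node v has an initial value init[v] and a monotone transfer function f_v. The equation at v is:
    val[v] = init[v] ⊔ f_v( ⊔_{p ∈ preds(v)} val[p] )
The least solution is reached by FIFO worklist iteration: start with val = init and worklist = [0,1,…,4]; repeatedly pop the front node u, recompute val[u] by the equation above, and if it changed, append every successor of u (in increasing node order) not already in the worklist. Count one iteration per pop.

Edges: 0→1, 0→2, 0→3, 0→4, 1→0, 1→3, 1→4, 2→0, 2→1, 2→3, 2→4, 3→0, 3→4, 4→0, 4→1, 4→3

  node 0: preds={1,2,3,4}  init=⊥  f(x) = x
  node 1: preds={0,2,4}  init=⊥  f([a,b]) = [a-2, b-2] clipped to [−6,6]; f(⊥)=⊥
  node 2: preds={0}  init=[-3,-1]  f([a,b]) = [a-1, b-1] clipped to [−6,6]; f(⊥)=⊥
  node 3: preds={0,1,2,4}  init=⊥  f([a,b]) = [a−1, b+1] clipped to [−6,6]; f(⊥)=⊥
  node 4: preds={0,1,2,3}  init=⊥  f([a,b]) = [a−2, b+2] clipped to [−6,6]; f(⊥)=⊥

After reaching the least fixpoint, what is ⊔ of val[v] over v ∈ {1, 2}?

Worklist (23 pops):
  #1 pop 0: in=[-3,-1] → [-3,-1] (was ⊥); enqueue []
  #2 pop 1: in=[-3,-1] → [-5,-3] (was ⊥); enqueue [0]
  #3 pop 2: in=[-3,-1] → [-4,-1] (was [-3,-1]); enqueue [1]
  #4 pop 3: in=[-5,-1] → [-6,0] (was ⊥); enqueue []
  #5 pop 4: in=[-6,0] → [-6,2] (was ⊥); enqueue [3]
  #6 pop 0: in=[-6,2] → [-6,2] (was [-3,-1]); enqueue [2,4]
  #7 pop 1: in=[-6,2] → [-6,0] (was [-5,-3]); enqueue [0]
  #8 pop 3: in=[-6,2] → [-6,3] (was [-6,0]); enqueue []
  #9 pop 2: in=[-6,2] → [-6,1] (was [-4,-1]); enqueue [1,3]
  #10 pop 4: in=[-6,3] → [-6,5] (was [-6,2]); enqueue []
  #11 pop 0: in=[-6,5] → [-6,5] (was [-6,2]); enqueue [2,4]
  #12 pop 1: in=[-6,5] → [-6,3] (was [-6,0]); enqueue [0]
  #13 pop 3: in=[-6,5] → [-6,6] (was [-6,3]); enqueue []
  #14 pop 2: in=[-6,5] → [-6,4] (was [-6,1]); enqueue [1,3]
  #15 pop 4: in=[-6,6] → [-6,6] (was [-6,5]); enqueue []
  #16 pop 0: in=[-6,6] → [-6,6] (was [-6,5]); enqueue [2,4]
  #17 pop 1: in=[-6,6] → [-6,4] (was [-6,3]); enqueue [0]
  #18 pop 3: in=[-6,6] → [-6,6] (no change)
  #19 pop 2: in=[-6,6] → [-6,5] (was [-6,4]); enqueue [1,3]
  #20 pop 4: in=[-6,6] → [-6,6] (no change)
  #21 pop 0: in=[-6,6] → [-6,6] (no change)
  #22 pop 1: in=[-6,6] → [-6,4] (no change)
  #23 pop 3: in=[-6,6] → [-6,6] (no change)

Fixpoint:
  val[0] = [-6,6]
  val[1] = [-6,4]
  val[2] = [-6,5]
  val[3] = [-6,6]
  val[4] = [-6,6]

[-6,5]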